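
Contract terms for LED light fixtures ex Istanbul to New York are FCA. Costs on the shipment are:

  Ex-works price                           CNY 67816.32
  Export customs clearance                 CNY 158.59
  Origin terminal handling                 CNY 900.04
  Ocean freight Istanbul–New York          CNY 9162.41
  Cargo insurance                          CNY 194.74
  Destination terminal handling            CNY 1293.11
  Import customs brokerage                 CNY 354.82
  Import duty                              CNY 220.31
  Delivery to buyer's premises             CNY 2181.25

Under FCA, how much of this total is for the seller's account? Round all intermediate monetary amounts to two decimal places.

FCA: the seller delivers export-cleared goods to the carrier; the buyer bears costs from that point.
Seller's account: goods 67816.32 + export clearance 158.59 = 67974.91
Buyer's account: origin terminal 900.04 + freight 9162.41 + insurance 194.74 + destination terminal 1293.11 + brokerage 354.82 + duty 220.31 + delivery 2181.25 = 14306.68

Seller's account: CNY 67974.91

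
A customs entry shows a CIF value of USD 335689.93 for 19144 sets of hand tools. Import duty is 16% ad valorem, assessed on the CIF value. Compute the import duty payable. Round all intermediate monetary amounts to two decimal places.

Import duty: USD 53710.39

Import duty = 335689.93 × 16% = 53710.39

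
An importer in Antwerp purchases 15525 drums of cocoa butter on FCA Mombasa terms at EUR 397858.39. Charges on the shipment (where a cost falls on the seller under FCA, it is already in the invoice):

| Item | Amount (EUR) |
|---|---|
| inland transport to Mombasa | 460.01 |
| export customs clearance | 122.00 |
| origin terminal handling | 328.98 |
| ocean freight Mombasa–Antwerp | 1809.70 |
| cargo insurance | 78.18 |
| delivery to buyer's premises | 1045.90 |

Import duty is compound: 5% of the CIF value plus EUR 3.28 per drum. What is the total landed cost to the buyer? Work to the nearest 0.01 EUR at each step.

Total landed cost: EUR 472046.91

FCA: the seller delivers export-cleared goods to the carrier; the buyer bears costs from that point.
Already in the invoice (seller's account under FCA): inland to port, export clearance — exclude.
CIF value = FCA price + origin terminal + freight + insurance = 397858.39 + 328.98 + 1809.70 + 78.18 = 400075.25
Ad valorem component: 400075.25 × 5% = 20003.76
Specific component: 15525 × 3.28 = 50922.00
Import duty = 20003.76 + 50922.00 = 70925.76
Buyer bears: origin terminal 328.98 + freight 1809.70 + insurance 78.18 + delivery 1045.90 + duty 70925.76 = 74188.52
Landed cost = invoice 397858.39 + 74188.52 = 472046.91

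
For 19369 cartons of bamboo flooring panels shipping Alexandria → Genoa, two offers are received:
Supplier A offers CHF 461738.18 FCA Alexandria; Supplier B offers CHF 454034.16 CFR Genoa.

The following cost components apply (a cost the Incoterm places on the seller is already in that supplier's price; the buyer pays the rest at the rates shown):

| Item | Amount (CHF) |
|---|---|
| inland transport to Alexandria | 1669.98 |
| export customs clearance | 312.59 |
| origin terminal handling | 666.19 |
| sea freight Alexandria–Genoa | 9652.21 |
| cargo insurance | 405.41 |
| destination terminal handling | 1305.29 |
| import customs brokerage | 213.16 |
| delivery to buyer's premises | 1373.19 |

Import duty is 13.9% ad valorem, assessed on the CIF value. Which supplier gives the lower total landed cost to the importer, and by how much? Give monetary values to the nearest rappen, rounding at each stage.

Supplier B is cheaper by CHF 20527.54

Supplier A (FCA):
CIF value = FCA price + origin terminal + freight + insurance = 461738.18 + 666.19 + 9652.21 + 405.41 = 472461.99
Import duty = 472461.99 × 13.9% = 65672.22
Buyer bears (A): 666.19 + 9652.21 + 405.41 + 1305.29 + 213.16 + 1373.19 = 13615.45
Landed cost (A) = invoice 461738.18 + 13615.45 + duty 65672.22 = 541025.85
Supplier B (CFR):
CIF value = CFR price + insurance = 454034.16 + 405.41 = 454439.57
Import duty = 454439.57 × 13.9% = 63167.10
Buyer bears (B): 405.41 + 1305.29 + 213.16 + 1373.19 = 3297.05
Landed cost (B) = invoice 454034.16 + 3297.05 + duty 63167.10 = 520498.31
Difference = |541025.85 − 520498.31| = 20527.54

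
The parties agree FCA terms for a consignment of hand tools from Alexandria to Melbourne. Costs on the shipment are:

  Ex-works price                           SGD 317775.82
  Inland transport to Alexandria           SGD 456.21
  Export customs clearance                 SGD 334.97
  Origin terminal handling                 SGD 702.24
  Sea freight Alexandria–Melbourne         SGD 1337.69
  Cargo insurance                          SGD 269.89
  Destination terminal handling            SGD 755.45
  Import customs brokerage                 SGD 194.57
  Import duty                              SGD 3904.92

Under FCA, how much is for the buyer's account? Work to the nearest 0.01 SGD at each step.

Buyer's account: SGD 7164.76

FCA: the seller delivers export-cleared goods to the carrier; the buyer bears costs from that point.
Seller's account: goods 317775.82 + inland to port 456.21 + export clearance 334.97 = 318567.00
Buyer's account: origin terminal 702.24 + freight 1337.69 + insurance 269.89 + destination terminal 755.45 + brokerage 194.57 + duty 3904.92 = 7164.76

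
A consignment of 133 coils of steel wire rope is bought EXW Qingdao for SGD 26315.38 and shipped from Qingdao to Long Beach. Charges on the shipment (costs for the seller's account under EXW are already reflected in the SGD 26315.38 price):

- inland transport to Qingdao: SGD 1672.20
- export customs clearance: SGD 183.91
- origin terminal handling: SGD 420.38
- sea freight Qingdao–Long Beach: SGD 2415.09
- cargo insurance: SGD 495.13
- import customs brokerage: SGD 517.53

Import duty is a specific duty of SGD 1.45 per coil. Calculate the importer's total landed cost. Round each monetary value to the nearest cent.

EXW: the seller makes goods available at their premises; the buyer bears all onward costs.
CIF value = EXW price + inland to port + export clearance + origin terminal + freight + insurance = 26315.38 + 1672.20 + 183.91 + 420.38 + 2415.09 + 495.13 = 31502.09
Import duty = 133 × 1.45 = 192.85
Buyer bears: inland to port 1672.20 + export clearance 183.91 + origin terminal 420.38 + freight 2415.09 + insurance 495.13 + brokerage 517.53 + duty 192.85 = 5897.09
Landed cost = invoice 26315.38 + 5897.09 = 32212.47

Total landed cost: SGD 32212.47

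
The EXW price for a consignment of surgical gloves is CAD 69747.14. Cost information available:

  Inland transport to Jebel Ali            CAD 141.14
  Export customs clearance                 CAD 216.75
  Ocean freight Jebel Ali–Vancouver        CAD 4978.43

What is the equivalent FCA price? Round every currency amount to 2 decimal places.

FCA price: CAD 70105.03

Not relevant to the conversion: freight — on the buyer under both terms; not part of either seller's price.
From EXW to FCA, the seller additionally bears: inland to port, export clearance.
FCA price = 69747.14 + 141.14 + 216.75 = 70105.03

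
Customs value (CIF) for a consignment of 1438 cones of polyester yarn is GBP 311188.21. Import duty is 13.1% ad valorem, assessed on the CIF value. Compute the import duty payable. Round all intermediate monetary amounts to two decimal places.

Import duty: GBP 40765.66

Import duty = 311188.21 × 13.1% = 40765.66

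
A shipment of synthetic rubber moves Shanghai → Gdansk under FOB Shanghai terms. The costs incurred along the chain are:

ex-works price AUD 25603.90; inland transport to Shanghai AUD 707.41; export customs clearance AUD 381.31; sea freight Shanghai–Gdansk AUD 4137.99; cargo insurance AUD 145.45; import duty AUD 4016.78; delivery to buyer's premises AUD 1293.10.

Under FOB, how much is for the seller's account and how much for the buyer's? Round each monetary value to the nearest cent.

FOB: the seller bears costs until goods are on board at the origin port; the buyer bears freight, insurance and all costs thereafter.
Seller's account: goods 25603.90 + inland to port 707.41 + export clearance 381.31 = 26692.62
Buyer's account: freight 4137.99 + insurance 145.45 + duty 4016.78 + delivery 1293.10 = 9593.32

Seller: AUD 26692.62; buyer: AUD 9593.32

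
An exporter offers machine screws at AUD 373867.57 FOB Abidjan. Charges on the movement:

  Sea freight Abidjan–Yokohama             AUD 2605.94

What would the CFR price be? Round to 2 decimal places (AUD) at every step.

CFR price: AUD 376473.51

From FOB to CFR, the seller additionally bears: freight.
CFR price = 373867.57 + 2605.94 = 376473.51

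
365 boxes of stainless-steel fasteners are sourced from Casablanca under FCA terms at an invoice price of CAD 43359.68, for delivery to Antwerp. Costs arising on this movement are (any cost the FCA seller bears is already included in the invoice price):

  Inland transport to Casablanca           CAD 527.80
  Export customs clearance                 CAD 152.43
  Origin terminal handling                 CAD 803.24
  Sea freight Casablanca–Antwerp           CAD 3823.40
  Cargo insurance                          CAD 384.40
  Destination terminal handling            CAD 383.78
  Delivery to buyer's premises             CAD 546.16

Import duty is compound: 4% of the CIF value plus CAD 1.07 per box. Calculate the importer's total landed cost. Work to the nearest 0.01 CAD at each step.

FCA: the seller delivers export-cleared goods to the carrier; the buyer bears costs from that point.
Already in the invoice (seller's account under FCA): inland to port, export clearance — exclude.
CIF value = FCA price + origin terminal + freight + insurance = 43359.68 + 803.24 + 3823.40 + 384.40 = 48370.72
Ad valorem component: 48370.72 × 4% = 1934.83
Specific component: 365 × 1.07 = 390.55
Import duty = 1934.83 + 390.55 = 2325.38
Buyer bears: origin terminal 803.24 + freight 3823.40 + insurance 384.40 + destination terminal 383.78 + delivery 546.16 + duty 2325.38 = 8266.36
Landed cost = invoice 43359.68 + 8266.36 = 51626.04

Total landed cost: CAD 51626.04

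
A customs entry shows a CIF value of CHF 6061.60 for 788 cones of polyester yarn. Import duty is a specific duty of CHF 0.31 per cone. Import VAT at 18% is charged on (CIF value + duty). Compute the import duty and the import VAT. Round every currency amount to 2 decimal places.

Import duty = 788 × 0.31 = 244.28
VAT base = CIF + duty = 6061.60 + 244.28 = 6305.88
Import VAT = 6305.88 × 18% = 1135.06

Import duty: CHF 244.28; import VAT: CHF 1135.06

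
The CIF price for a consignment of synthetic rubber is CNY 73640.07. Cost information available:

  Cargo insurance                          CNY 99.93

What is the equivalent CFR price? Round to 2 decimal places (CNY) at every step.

From CIF to CFR, the seller no longer bears: insurance.
CFR price = 73640.07 − 99.93 = 73540.14

CFR price: CNY 73540.14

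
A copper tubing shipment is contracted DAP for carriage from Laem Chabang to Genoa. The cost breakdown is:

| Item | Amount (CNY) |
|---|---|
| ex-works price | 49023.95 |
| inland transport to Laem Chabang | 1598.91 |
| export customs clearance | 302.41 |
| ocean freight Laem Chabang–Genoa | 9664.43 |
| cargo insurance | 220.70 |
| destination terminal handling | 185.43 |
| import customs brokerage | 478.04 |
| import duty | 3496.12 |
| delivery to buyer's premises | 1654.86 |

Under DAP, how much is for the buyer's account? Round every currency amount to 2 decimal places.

Buyer's account: CNY 3974.16

DAP: the seller bears all costs to the named destination except import duty and clearance.
Seller's account: goods 49023.95 + inland to port 1598.91 + export clearance 302.41 + freight 9664.43 + insurance 220.70 + destination terminal 185.43 + delivery 1654.86 = 62650.69
Buyer's account: brokerage 478.04 + duty 3496.12 = 3974.16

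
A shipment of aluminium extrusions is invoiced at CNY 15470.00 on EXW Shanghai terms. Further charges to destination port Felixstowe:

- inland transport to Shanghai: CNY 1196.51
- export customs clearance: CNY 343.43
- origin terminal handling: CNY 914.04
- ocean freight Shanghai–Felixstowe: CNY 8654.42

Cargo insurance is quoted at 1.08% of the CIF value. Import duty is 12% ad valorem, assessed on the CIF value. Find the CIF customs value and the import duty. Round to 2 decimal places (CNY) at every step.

Let C be the CIF value. C = EXW price + pre-shipment costs + freight + 1.08% × C
C − 1.08% × C = 15470.00 + 1196.51 + 343.43 + 914.04 + 8654.42
0.9892 × C = 26578.40
C = 26578.40 / 0.9892 = 26868.58
Insurance premium = 1.08% × 26868.58 = 290.18
Import duty = 26868.58 × 12% = 3224.23

CIF value: CNY 26868.58; import duty: CNY 3224.23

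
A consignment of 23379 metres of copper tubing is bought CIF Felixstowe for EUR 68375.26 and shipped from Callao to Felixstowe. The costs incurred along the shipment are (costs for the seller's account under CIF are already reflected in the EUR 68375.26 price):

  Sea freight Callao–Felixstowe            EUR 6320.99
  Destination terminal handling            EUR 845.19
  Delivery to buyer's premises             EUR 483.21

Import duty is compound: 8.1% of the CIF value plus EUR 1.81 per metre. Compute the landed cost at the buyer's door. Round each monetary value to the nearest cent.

Total landed cost: EUR 117558.05

CIF: the seller pays costs through ocean freight and marine insurance to the destination port.
Already in the invoice (seller's account under CIF): freight — exclude.
The CIF price already equals the CIF value: 68375.26
Ad valorem component: 68375.26 × 8.1% = 5538.40
Specific component: 23379 × 1.81 = 42315.99
Import duty = 5538.40 + 42315.99 = 47854.39
Buyer bears: destination terminal 845.19 + delivery 483.21 + duty 47854.39 = 49182.79
Landed cost = invoice 68375.26 + 49182.79 = 117558.05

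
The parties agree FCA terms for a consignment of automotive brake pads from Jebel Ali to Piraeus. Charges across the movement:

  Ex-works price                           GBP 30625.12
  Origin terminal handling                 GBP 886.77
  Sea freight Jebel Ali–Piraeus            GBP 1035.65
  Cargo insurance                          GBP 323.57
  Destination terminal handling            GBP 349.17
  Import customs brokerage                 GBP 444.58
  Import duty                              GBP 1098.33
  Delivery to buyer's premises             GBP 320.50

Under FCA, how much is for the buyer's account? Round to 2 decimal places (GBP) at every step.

Buyer's account: GBP 4458.57

FCA: the seller delivers export-cleared goods to the carrier; the buyer bears costs from that point.
Seller's account: goods 30625.12 = 30625.12
Buyer's account: origin terminal 886.77 + freight 1035.65 + insurance 323.57 + destination terminal 349.17 + brokerage 444.58 + duty 1098.33 + delivery 320.50 = 4458.57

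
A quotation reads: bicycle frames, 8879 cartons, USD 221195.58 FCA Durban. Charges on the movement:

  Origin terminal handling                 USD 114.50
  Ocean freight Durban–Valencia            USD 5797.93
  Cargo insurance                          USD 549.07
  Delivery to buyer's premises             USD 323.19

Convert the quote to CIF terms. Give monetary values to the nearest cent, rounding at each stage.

Not relevant to the conversion: delivery — on the buyer under both terms; not part of either seller's price.
From FCA to CIF, the seller additionally bears: origin terminal, freight, insurance.
CIF price = 221195.58 + 114.50 + 5797.93 + 549.07 = 227657.08

CIF price: USD 227657.08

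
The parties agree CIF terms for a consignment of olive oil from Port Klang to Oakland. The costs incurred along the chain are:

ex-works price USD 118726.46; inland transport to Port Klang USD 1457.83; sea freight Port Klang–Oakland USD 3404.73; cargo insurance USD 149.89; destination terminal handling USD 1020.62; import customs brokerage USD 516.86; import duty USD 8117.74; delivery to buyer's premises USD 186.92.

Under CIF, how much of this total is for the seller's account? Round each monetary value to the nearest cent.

CIF: the seller pays costs through ocean freight and marine insurance to the destination port.
Seller's account: goods 118726.46 + inland to port 1457.83 + freight 3404.73 + insurance 149.89 = 123738.91
Buyer's account: destination terminal 1020.62 + brokerage 516.86 + duty 8117.74 + delivery 186.92 = 9842.14

Seller's account: USD 123738.91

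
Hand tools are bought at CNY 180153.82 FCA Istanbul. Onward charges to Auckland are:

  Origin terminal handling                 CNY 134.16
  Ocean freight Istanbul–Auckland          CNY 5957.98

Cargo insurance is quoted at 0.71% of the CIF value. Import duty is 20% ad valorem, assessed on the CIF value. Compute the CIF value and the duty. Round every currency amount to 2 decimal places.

Let C be the CIF value. C = FCA price + pre-shipment costs + freight + 0.71% × C
C − 0.71% × C = 180153.82 + 134.16 + 5957.98
0.9929 × C = 186245.96
C = 186245.96 / 0.9929 = 187577.76
Insurance premium = 0.71% × 187577.76 = 1331.80
Import duty = 187577.76 × 20% = 37515.55

CIF value: CNY 187577.76; import duty: CNY 37515.55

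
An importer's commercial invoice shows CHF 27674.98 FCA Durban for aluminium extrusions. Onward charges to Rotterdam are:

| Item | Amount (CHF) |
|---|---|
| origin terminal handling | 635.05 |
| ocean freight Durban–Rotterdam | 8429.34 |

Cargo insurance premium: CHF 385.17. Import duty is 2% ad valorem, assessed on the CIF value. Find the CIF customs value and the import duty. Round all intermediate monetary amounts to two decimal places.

CIF value: CHF 37124.54; import duty: CHF 742.49

CIF = FCA price + pre-shipment costs + freight + insurance
CIF = 27674.98 + 635.05 + 8429.34 + 385.17 = 37124.54
Import duty = 37124.54 × 2% = 742.49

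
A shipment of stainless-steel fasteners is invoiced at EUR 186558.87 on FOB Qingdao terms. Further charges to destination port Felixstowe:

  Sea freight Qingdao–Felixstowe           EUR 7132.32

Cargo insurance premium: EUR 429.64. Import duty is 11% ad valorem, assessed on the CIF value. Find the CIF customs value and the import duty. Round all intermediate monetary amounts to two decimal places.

CIF value: EUR 194120.83; import duty: EUR 21353.29

CIF = FOB price + freight + insurance
CIF = 186558.87 + 7132.32 + 429.64 = 194120.83
Import duty = 194120.83 × 11% = 21353.29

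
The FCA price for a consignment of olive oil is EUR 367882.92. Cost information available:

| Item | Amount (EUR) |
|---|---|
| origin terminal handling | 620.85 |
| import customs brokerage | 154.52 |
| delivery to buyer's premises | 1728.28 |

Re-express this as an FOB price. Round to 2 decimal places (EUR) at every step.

FOB price: EUR 368503.77

Not relevant to the conversion: delivery, brokerage — on the buyer under both terms; not part of either seller's price.
From FCA to FOB, the seller additionally bears: origin terminal.
FOB price = 367882.92 + 620.85 = 368503.77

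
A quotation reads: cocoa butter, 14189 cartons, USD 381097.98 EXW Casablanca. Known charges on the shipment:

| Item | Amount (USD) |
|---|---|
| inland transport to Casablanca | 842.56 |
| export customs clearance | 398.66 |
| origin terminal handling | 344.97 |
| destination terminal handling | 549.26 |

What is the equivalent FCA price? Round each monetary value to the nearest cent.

FCA price: USD 382339.20

Not relevant to the conversion: destination terminal, origin terminal — on the buyer under both terms; not part of either seller's price.
From EXW to FCA, the seller additionally bears: inland to port, export clearance.
FCA price = 381097.98 + 842.56 + 398.66 = 382339.20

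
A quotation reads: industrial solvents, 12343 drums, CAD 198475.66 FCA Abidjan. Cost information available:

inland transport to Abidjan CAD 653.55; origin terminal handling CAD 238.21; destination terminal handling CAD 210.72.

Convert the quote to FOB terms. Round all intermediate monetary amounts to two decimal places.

FOB price: CAD 198713.87

Not relevant to the conversion: inland to port — on the seller under both FCA and FOB; already in the FCA price and stays in the FOB price. destination terminal — on the buyer under both terms; not part of either seller's price.
From FCA to FOB, the seller additionally bears: origin terminal.
FOB price = 198475.66 + 238.21 = 198713.87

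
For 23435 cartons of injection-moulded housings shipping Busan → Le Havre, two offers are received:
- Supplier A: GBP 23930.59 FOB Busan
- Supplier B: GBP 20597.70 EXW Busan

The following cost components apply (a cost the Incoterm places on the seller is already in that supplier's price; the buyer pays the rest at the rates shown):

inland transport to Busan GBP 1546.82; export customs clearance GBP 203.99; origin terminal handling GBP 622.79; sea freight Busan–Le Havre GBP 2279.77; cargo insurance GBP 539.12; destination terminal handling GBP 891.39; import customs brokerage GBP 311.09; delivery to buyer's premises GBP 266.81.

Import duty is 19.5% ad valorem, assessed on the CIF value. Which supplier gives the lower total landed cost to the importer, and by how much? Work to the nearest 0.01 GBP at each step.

Supplier B is cheaper by GBP 1146.35

Supplier A (FOB):
CIF value = FOB price + freight + insurance = 23930.59 + 2279.77 + 539.12 = 26749.48
Import duty = 26749.48 × 19.5% = 5216.15
Buyer bears (A): 2279.77 + 539.12 + 891.39 + 311.09 + 266.81 = 4288.18
Landed cost (A) = invoice 23930.59 + 4288.18 + duty 5216.15 = 33434.92
Supplier B (EXW):
CIF value = EXW price + inland to port + export clearance + origin terminal + freight + insurance = 20597.70 + 1546.82 + 203.99 + 622.79 + 2279.77 + 539.12 = 25790.19
Import duty = 25790.19 × 19.5% = 5029.09
Buyer bears (B): 1546.82 + 203.99 + 622.79 + 2279.77 + 539.12 + 891.39 + 311.09 + 266.81 = 6661.78
Landed cost (B) = invoice 20597.70 + 6661.78 + duty 5029.09 = 32288.57
Difference = |33434.92 − 32288.57| = 1146.35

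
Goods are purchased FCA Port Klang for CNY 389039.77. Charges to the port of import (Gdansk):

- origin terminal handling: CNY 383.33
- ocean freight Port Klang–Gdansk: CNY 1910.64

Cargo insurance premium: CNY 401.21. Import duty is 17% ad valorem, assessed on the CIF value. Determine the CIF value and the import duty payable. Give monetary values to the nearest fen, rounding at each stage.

CIF value: CNY 391734.95; import duty: CNY 66594.94

CIF = FCA price + pre-shipment costs + freight + insurance
CIF = 389039.77 + 383.33 + 1910.64 + 401.21 = 391734.95
Import duty = 391734.95 × 17% = 66594.94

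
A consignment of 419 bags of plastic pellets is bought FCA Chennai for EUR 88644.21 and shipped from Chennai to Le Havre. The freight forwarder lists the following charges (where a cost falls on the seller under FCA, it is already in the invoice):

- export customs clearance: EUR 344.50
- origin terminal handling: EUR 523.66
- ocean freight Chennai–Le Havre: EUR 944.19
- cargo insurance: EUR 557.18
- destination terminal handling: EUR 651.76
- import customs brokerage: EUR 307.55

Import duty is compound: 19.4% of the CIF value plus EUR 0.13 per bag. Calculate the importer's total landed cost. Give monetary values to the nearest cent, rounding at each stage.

Total landed cost: EUR 109272.85

FCA: the seller delivers export-cleared goods to the carrier; the buyer bears costs from that point.
Already in the invoice (seller's account under FCA): export clearance — exclude.
CIF value = FCA price + origin terminal + freight + insurance = 88644.21 + 523.66 + 944.19 + 557.18 = 90669.24
Ad valorem component: 90669.24 × 19.4% = 17589.83
Specific component: 419 × 0.13 = 54.47
Import duty = 17589.83 + 54.47 = 17644.30
Buyer bears: origin terminal 523.66 + freight 944.19 + insurance 557.18 + destination terminal 651.76 + brokerage 307.55 + duty 17644.30 = 20628.64
Landed cost = invoice 88644.21 + 20628.64 = 109272.85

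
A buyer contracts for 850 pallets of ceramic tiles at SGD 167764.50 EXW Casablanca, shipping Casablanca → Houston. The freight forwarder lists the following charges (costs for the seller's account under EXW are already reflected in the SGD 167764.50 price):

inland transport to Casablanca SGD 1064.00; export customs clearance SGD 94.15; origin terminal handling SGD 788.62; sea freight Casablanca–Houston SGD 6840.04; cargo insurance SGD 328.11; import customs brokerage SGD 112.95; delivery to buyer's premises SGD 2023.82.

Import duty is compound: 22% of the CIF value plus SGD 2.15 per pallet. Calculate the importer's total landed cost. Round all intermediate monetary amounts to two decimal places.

Total landed cost: SGD 219757.16

EXW: the seller makes goods available at their premises; the buyer bears all onward costs.
CIF value = EXW price + inland to port + export clearance + origin terminal + freight + insurance = 167764.50 + 1064.00 + 94.15 + 788.62 + 6840.04 + 328.11 = 176879.42
Ad valorem component: 176879.42 × 22% = 38913.47
Specific component: 850 × 2.15 = 1827.50
Import duty = 38913.47 + 1827.50 = 40740.97
Buyer bears: inland to port 1064.00 + export clearance 94.15 + origin terminal 788.62 + freight 6840.04 + insurance 328.11 + brokerage 112.95 + delivery 2023.82 + duty 40740.97 = 51992.66
Landed cost = invoice 167764.50 + 51992.66 = 219757.16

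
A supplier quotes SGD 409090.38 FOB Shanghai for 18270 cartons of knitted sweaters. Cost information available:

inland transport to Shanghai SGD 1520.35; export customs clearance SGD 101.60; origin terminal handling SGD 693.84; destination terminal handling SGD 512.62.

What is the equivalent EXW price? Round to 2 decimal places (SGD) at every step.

Not relevant to the conversion: destination terminal — on the buyer under both terms; not part of either seller's price.
From FOB to EXW, the seller no longer bears: inland to port, export clearance, origin terminal.
EXW price = 409090.38 − 1520.35 − 101.60 − 693.84 = 406774.59

EXW price: SGD 406774.59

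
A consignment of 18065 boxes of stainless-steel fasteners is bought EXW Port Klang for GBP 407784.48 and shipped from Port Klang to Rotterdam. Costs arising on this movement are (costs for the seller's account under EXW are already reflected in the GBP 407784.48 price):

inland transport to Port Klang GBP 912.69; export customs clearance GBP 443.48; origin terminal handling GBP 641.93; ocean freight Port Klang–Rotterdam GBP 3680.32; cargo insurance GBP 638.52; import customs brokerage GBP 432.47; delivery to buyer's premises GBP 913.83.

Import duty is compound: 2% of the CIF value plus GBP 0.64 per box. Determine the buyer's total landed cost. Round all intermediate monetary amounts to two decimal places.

Total landed cost: GBP 435291.35

EXW: the seller makes goods available at their premises; the buyer bears all onward costs.
CIF value = EXW price + inland to port + export clearance + origin terminal + freight + insurance = 407784.48 + 912.69 + 443.48 + 641.93 + 3680.32 + 638.52 = 414101.42
Ad valorem component: 414101.42 × 2% = 8282.03
Specific component: 18065 × 0.64 = 11561.60
Import duty = 8282.03 + 11561.60 = 19843.63
Buyer bears: inland to port 912.69 + export clearance 443.48 + origin terminal 641.93 + freight 3680.32 + insurance 638.52 + brokerage 432.47 + delivery 913.83 + duty 19843.63 = 27506.87
Landed cost = invoice 407784.48 + 27506.87 = 435291.35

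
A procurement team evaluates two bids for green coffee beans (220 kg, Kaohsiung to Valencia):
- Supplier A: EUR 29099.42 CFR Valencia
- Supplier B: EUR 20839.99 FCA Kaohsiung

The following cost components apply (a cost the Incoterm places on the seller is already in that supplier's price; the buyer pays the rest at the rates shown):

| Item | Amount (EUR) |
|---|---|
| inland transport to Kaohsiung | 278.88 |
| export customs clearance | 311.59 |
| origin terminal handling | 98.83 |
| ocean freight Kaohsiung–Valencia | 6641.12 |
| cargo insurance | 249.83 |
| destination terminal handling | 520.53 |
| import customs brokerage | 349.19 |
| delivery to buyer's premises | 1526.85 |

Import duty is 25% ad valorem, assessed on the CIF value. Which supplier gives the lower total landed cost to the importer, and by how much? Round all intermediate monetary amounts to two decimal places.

Supplier B is cheaper by EUR 1899.35

Supplier A (CFR):
CIF value = CFR price + insurance = 29099.42 + 249.83 = 29349.25
Import duty = 29349.25 × 25% = 7337.31
Buyer bears (A): 249.83 + 520.53 + 349.19 + 1526.85 = 2646.40
Landed cost (A) = invoice 29099.42 + 2646.40 + duty 7337.31 = 39083.13
Supplier B (FCA):
CIF value = FCA price + origin terminal + freight + insurance = 20839.99 + 98.83 + 6641.12 + 249.83 = 27829.77
Import duty = 27829.77 × 25% = 6957.44
Buyer bears (B): 98.83 + 6641.12 + 249.83 + 520.53 + 349.19 + 1526.85 = 9386.35
Landed cost (B) = invoice 20839.99 + 9386.35 + duty 6957.44 = 37183.78
Difference = |39083.13 − 37183.78| = 1899.35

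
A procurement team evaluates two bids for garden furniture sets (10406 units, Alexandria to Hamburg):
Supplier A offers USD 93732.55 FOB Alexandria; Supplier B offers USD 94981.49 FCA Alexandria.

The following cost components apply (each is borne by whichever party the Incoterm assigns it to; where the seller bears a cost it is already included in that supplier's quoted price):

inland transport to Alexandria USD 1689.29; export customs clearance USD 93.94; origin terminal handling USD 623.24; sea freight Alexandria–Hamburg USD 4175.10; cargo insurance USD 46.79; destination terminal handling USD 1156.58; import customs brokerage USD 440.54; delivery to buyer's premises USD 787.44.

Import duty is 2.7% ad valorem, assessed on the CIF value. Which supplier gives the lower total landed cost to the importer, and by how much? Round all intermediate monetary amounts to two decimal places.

Supplier A is cheaper by USD 1922.73

Supplier A (FOB):
CIF value = FOB price + freight + insurance = 93732.55 + 4175.10 + 46.79 = 97954.44
Import duty = 97954.44 × 2.7% = 2644.77
Buyer bears (A): 4175.10 + 46.79 + 1156.58 + 440.54 + 787.44 = 6606.45
Landed cost (A) = invoice 93732.55 + 6606.45 + duty 2644.77 = 102983.77
Supplier B (FCA):
CIF value = FCA price + origin terminal + freight + insurance = 94981.49 + 623.24 + 4175.10 + 46.79 = 99826.62
Import duty = 99826.62 × 2.7% = 2695.32
Buyer bears (B): 623.24 + 4175.10 + 46.79 + 1156.58 + 440.54 + 787.44 = 7229.69
Landed cost (B) = invoice 94981.49 + 7229.69 + duty 2695.32 = 104906.50
Difference = |102983.77 − 104906.50| = 1922.73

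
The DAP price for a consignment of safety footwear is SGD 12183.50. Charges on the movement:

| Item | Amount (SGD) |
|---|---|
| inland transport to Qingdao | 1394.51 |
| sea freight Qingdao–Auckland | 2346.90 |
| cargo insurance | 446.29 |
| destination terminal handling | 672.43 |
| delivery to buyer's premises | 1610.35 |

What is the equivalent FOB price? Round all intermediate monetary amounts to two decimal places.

Not relevant to the conversion: inland to port — on the seller under both DAP and FOB; already in the DAP price and stays in the FOB price.
From DAP to FOB, the seller no longer bears: freight, insurance, destination terminal, delivery.
FOB price = 12183.50 − 2346.90 − 446.29 − 672.43 − 1610.35 = 7107.53

FOB price: SGD 7107.53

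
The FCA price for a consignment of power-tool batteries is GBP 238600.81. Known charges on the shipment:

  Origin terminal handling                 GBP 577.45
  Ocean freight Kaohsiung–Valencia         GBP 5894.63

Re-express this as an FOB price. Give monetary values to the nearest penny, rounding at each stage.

Not relevant to the conversion: freight — on the buyer under both terms; not part of either seller's price.
From FCA to FOB, the seller additionally bears: origin terminal.
FOB price = 238600.81 + 577.45 = 239178.26

FOB price: GBP 239178.26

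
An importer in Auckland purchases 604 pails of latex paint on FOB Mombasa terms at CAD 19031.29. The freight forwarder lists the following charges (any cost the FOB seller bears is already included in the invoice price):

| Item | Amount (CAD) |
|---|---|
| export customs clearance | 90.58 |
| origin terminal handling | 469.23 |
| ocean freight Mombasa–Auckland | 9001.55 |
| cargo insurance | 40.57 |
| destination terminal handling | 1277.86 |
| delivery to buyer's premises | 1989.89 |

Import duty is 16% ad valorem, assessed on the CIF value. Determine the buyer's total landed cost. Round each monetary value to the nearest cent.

Total landed cost: CAD 35832.91

FOB: the seller bears costs until goods are on board at the origin port; the buyer bears freight, insurance and all costs thereafter.
Already in the invoice (seller's account under FOB): export clearance, origin terminal — exclude.
CIF value = FOB price + freight + insurance = 19031.29 + 9001.55 + 40.57 = 28073.41
Import duty = 28073.41 × 16% = 4491.75
Buyer bears: freight 9001.55 + insurance 40.57 + destination terminal 1277.86 + delivery 1989.89 + duty 4491.75 = 16801.62
Landed cost = invoice 19031.29 + 16801.62 = 35832.91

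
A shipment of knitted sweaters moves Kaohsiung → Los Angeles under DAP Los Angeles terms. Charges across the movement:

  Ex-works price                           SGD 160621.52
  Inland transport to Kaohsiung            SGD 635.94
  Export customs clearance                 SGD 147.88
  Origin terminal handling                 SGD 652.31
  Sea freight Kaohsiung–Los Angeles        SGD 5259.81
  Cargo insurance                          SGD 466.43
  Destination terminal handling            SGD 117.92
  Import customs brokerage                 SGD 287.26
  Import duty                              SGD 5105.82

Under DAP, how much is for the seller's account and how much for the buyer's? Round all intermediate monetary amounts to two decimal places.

Seller: SGD 167901.81; buyer: SGD 5393.08

DAP: the seller bears all costs to the named destination except import duty and clearance.
Seller's account: goods 160621.52 + inland to port 635.94 + export clearance 147.88 + origin terminal 652.31 + freight 5259.81 + insurance 466.43 + destination terminal 117.92 = 167901.81
Buyer's account: brokerage 287.26 + duty 5105.82 = 5393.08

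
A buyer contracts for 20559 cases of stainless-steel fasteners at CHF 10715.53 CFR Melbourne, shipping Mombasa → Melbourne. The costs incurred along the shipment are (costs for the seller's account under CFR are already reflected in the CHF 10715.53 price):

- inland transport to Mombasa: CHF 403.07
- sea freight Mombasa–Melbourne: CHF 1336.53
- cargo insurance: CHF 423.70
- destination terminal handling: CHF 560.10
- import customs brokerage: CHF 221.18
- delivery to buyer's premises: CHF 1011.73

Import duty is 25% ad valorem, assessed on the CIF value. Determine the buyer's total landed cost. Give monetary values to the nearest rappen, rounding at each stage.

CFR: the seller pays costs through ocean freight to the destination port, but not insurance.
Already in the invoice (seller's account under CFR): inland to port, freight — exclude.
CIF value = CFR price + insurance = 10715.53 + 423.70 = 11139.23
Import duty = 11139.23 × 25% = 2784.81
Buyer bears: insurance 423.70 + destination terminal 560.10 + brokerage 221.18 + delivery 1011.73 + duty 2784.81 = 5001.52
Landed cost = invoice 10715.53 + 5001.52 = 15717.05

Total landed cost: CHF 15717.05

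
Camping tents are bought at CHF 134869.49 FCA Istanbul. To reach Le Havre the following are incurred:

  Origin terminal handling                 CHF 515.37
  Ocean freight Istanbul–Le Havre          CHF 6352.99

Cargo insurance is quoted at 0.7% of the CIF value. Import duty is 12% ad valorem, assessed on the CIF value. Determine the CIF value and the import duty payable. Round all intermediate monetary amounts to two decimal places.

Let C be the CIF value. C = FCA price + pre-shipment costs + freight + 0.7% × C
C − 0.7% × C = 134869.49 + 515.37 + 6352.99
0.993 × C = 141737.85
C = 141737.85 / 0.993 = 142737.01
Insurance premium = 0.7% × 142737.01 = 999.16
Import duty = 142737.01 × 12% = 17128.44

CIF value: CHF 142737.01; import duty: CHF 17128.44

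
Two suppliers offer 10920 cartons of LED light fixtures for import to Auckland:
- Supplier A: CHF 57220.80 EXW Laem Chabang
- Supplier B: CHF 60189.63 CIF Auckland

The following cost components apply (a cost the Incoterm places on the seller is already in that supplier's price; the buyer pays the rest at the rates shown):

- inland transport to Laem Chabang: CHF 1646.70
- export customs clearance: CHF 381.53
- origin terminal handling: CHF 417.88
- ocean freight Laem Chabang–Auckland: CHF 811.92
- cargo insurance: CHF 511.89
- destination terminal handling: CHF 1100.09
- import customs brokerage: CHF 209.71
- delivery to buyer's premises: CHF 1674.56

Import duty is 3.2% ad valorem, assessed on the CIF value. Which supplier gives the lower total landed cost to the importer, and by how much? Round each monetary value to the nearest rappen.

Supplier B is cheaper by CHF 826.72

Supplier A (EXW):
CIF value = EXW price + inland to port + export clearance + origin terminal + freight + insurance = 57220.80 + 1646.70 + 381.53 + 417.88 + 811.92 + 511.89 = 60990.72
Import duty = 60990.72 × 3.2% = 1951.70
Buyer bears (A): 1646.70 + 381.53 + 417.88 + 811.92 + 511.89 + 1100.09 + 209.71 + 1674.56 = 6754.28
Landed cost (A) = invoice 57220.80 + 6754.28 + duty 1951.70 = 65926.78
Supplier B (CIF):
The CIF price already equals the CIF value: 60189.63
Import duty = 60189.63 × 3.2% = 1926.07
Buyer bears (B): 1100.09 + 209.71 + 1674.56 = 2984.36
Landed cost (B) = invoice 60189.63 + 2984.36 + duty 1926.07 = 65100.06
Difference = |65926.78 − 65100.06| = 826.72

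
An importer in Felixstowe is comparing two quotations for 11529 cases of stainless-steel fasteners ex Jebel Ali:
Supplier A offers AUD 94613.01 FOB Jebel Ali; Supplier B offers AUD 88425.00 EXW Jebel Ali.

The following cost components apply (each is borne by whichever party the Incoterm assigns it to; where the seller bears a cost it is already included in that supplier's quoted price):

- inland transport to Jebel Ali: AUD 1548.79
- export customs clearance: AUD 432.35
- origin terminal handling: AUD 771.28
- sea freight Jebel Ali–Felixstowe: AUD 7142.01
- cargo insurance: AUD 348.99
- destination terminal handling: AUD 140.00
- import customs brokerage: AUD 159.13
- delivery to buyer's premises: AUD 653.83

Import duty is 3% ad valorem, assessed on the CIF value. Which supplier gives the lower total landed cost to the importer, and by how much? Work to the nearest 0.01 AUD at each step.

Supplier B is cheaper by AUD 3538.66

Supplier A (FOB):
CIF value = FOB price + freight + insurance = 94613.01 + 7142.01 + 348.99 = 102104.01
Import duty = 102104.01 × 3% = 3063.12
Buyer bears (A): 7142.01 + 348.99 + 140.00 + 159.13 + 653.83 = 8443.96
Landed cost (A) = invoice 94613.01 + 8443.96 + duty 3063.12 = 106120.09
Supplier B (EXW):
CIF value = EXW price + inland to port + export clearance + origin terminal + freight + insurance = 88425.00 + 1548.79 + 432.35 + 771.28 + 7142.01 + 348.99 = 98668.42
Import duty = 98668.42 × 3% = 2960.05
Buyer bears (B): 1548.79 + 432.35 + 771.28 + 7142.01 + 348.99 + 140.00 + 159.13 + 653.83 = 11196.38
Landed cost (B) = invoice 88425.00 + 11196.38 + duty 2960.05 = 102581.43
Difference = |106120.09 − 102581.43| = 3538.66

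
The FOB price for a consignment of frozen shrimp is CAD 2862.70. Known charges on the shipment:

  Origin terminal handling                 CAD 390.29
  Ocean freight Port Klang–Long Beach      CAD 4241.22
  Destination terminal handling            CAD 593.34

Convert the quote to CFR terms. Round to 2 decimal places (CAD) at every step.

Not relevant to the conversion: origin terminal — on the seller under both FOB and CFR; already in the FOB price and stays in the CFR price. destination terminal — on the buyer under both terms; not part of either seller's price.
From FOB to CFR, the seller additionally bears: freight.
CFR price = 2862.70 + 4241.22 = 7103.92

CFR price: CAD 7103.92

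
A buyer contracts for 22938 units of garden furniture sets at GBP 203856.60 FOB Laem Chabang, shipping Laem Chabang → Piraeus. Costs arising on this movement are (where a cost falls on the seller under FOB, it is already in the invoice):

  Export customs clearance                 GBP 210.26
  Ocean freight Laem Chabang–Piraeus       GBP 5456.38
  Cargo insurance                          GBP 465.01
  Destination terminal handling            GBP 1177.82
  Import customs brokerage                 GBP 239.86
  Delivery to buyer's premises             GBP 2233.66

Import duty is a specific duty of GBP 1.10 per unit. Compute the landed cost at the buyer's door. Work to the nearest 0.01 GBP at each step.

FOB: the seller bears costs until goods are on board at the origin port; the buyer bears freight, insurance and all costs thereafter.
Already in the invoice (seller's account under FOB): export clearance — exclude.
CIF value = FOB price + freight + insurance = 203856.60 + 5456.38 + 465.01 = 209777.99
Import duty = 22938 × 1.10 = 25231.80
Buyer bears: freight 5456.38 + insurance 465.01 + destination terminal 1177.82 + brokerage 239.86 + delivery 2233.66 + duty 25231.80 = 34804.53
Landed cost = invoice 203856.60 + 34804.53 = 238661.13

Total landed cost: GBP 238661.13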